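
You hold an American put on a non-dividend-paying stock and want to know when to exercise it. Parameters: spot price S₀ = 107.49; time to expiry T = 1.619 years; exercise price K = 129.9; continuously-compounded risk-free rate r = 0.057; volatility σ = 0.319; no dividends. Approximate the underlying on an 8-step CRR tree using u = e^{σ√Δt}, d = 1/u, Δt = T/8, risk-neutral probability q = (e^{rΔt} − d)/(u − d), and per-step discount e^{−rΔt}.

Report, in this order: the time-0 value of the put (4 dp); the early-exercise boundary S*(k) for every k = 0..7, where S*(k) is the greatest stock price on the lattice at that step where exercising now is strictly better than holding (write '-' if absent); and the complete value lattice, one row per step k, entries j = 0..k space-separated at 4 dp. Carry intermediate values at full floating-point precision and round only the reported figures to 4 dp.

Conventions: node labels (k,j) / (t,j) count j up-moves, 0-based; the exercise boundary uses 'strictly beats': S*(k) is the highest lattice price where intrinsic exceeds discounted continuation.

Δt=0.20237, u=1.15431, d=0.86632, q=0.50447, disc=e^(-rΔt)=0.98853
k=8 terminal: V=max(K-S,0) → 95.7981 84.4613 69.3557 49.2284 22.4100 0.0000 0.0000 0.0000 0.0000
k=7: j=0 S=39.3642 intr=90.5358 cont=89.0459 V=90.5358[EX]; j=1 S=52.4505 intr=77.4495 cont=75.9597 V=77.4495[EX]; j=2 S=69.8871 intr=60.0129 cont=58.5231 V=60.0129[EX]; j=3 S=93.1203 intr=36.7797 cont=35.2899 V=36.7797[EX]; j=4 S=124.0771 intr=5.8229 cont=10.9775 V=10.9775[hold]; j=5 S=165.3253 intr=0.0000 cont=0.0000 V=0.0000[hold]; j=6 S=220.2859 intr=0.0000 cont=0.0000 V=0.0000[hold]; j=7 S=293.5176 intr=0.0000 cont=0.0000 V=0.0000[hold]  S*(7)=93.1203
k=6: j=0 S=45.4387 intr=84.4613 cont=82.9715 V=84.4613[EX]; j=1 S=60.5443 intr=69.3557 cont=67.8659 V=69.3557[EX]; j=2 S=80.6716 intr=49.2284 cont=47.7386 V=49.2284[EX]; j=3 S=107.4900 intr=22.4100 cont=23.4907 V=23.4907[hold]; j=4 S=143.2239 intr=0.0000 cont=5.3773 V=5.3773[hold]; j=5 S=190.8372 intr=0.0000 cont=0.0000 V=0.0000[hold]; j=6 S=254.2790 intr=0.0000 cont=0.0000 V=0.0000[hold]  S*(6)=80.6716
k=5: j=0 S=52.4505 intr=77.4495 cont=75.9597 V=77.4495[EX]; j=1 S=69.8871 intr=60.0129 cont=58.5231 V=60.0129[EX]; j=2 S=93.1203 intr=36.7797 cont=35.8288 V=36.7797[EX]; j=3 S=124.0771 intr=5.8229 cont=14.1884 V=14.1884[hold]; j=4 S=165.3253 intr=0.0000 cont=2.6340 V=2.6340[hold]; j=5 S=220.2859 intr=0.0000 cont=0.0000 V=0.0000[hold]  S*(5)=93.1203
k=4: j=0 S=60.5443 intr=69.3557 cont=67.8659 V=69.3557[EX]; j=1 S=80.6716 intr=49.2284 cont=47.7386 V=49.2284[EX]; j=2 S=107.4900 intr=22.4100 cont=25.0919 V=25.0919[hold]; j=3 S=143.2239 intr=0.0000 cont=8.2637 V=8.2637[hold]; j=4 S=190.8372 intr=0.0000 cont=1.2903 V=1.2903[hold]  S*(4)=80.6716
k=3: j=0 S=69.8871 intr=60.0129 cont=58.5231 V=60.0129[EX]; j=1 S=93.1203 intr=36.7797 cont=36.6273 V=36.7797[EX]; j=2 S=124.0771 intr=5.8229 cont=16.4121 V=16.4121[hold]; j=3 S=165.3253 intr=0.0000 cont=4.6914 V=4.6914[hold]  S*(3)=93.1203
k=2: j=0 S=80.6716 intr=49.2284 cont=47.7386 V=49.2284[EX]; j=1 S=107.4900 intr=22.4100 cont=26.2009 V=26.2009[hold]; j=2 S=143.2239 intr=0.0000 cont=10.3789 V=10.3789[hold]  S*(2)=80.6716
k=1: j=0 S=93.1203 intr=36.7797 cont=37.1803 V=37.1803[hold]; j=1 S=124.0771 intr=5.8229 cont=18.0102 V=18.0102[hold]  S*(1)=-
k=0: j=0 S=107.4900 intr=22.4100 cont=27.1941 V=27.1941[hold]  S*(0)=-

price = 27.1941
boundary = - - 80.6716 93.1203 80.6716 93.1203 80.6716 93.1203
tree:
27.1941
37.1803 18.0102
49.2284 26.2009 10.3789
60.0129 36.7797 16.4121 4.6914
69.3557 49.2284 25.0919 8.2637 1.2903
77.4495 60.0129 36.7797 14.1884 2.6340 0.0000
84.4613 69.3557 49.2284 23.4907 5.3773 0.0000 0.0000
90.5358 77.4495 60.0129 36.7797 10.9775 0.0000 0.0000 0.0000
95.7981 84.4613 69.3557 49.2284 22.4100 0.0000 0.0000 0.0000 0.0000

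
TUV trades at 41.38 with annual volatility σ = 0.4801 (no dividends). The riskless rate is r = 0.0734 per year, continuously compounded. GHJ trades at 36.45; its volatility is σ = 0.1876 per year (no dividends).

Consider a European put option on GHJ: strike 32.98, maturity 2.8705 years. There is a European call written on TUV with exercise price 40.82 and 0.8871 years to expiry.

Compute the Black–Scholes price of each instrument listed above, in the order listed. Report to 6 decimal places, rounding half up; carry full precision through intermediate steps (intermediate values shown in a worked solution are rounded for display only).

[GHJ put K=32.98]
σ√T = 0.1876·√2.8705 = 0.317842
d₁ = (ln(S/K) + (r+σ²/2)T) / (σ√T) = (ln(36.45/32.98) + (0.0734+0.1876²/2)·2.8705) / 0.317842 = (0.100040 + 0.261207) / 0.317842 = 1.136560
d₂ = d₁ − σ√T = 1.136560 − 0.317842 = 0.818717
e^{−rT} = 0.810021
N(−d₁) = 0.127861,  N(−d₂) = 0.206474
price = K·e^{−rT}·N(−d₂) − S·N(−d₁) = 5.515845 − 4.660540 = 0.855305
[TUV call K=40.82]
σ√T = 0.4801·√0.8871 = 0.452187
d₁ = (ln(S/K) + (r+σ²/2)T) / (σ√T) = (ln(41.38/40.82) + (0.0734+0.4801²/2)·0.8871) / 0.452187 = (0.013626 + 0.167350) / 0.452187 = 0.400222
d₂ = d₁ − σ√T = 0.400222 − 0.452187 = -0.051965
e^{−rT} = 0.936961
N(d₁) = 0.655503,  N(d₂) = 0.479278
price = S·N(d₁) − K·e^{−rT}·N(d₂) = 27.124735 − 18.330846 = 8.793889

price(GHJ put K=32.98) = 0.855305
price(TUV call K=40.82) = 8.793889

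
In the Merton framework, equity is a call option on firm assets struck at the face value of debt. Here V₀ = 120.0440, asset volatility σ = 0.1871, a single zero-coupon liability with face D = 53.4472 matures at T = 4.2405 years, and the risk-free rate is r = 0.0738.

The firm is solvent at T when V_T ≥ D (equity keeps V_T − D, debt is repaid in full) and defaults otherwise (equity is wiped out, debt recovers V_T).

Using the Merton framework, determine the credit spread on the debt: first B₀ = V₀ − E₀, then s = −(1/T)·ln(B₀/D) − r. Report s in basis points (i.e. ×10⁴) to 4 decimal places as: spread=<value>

spread=0.8134

Work the structural quantities from V₀ = 120.0440 against face 53.4472:
d₁ = [ln(V₀/D) + (r + σ²/2)T] / (σ√T)
   = [ln(120.0440/53.4472) + (0.0738 + 0.5·0.1871²)·4.2405] / (0.1871·√4.2405)
   = [0.809164 + 0.387171] / 0.385285 = 3.105064
d₂ = d₁ − σ√T = 3.105064 − 0.385285 = 2.719779
N(d₁) = 0.999049,  N(d₂) = 0.996734,  e^(−rT) = 0.731287
E₀ = V₀·N(d₁) − D·e^(−rT)·N(d₂)
   = 120.0440·0.999049 − 53.4472·0.731287·0.996734 = 80.972221
B₀ = V₀ − E₀ = 120.0440 − 80.972221 = 39.071779
spread = −(1/T)·ln(B₀/D) − r = −(1/4.2405)·ln(39.071779/53.4472) − 0.0738 = 0.00008134
in basis points: 0.00008134 × 10⁴ = 0.8134 bp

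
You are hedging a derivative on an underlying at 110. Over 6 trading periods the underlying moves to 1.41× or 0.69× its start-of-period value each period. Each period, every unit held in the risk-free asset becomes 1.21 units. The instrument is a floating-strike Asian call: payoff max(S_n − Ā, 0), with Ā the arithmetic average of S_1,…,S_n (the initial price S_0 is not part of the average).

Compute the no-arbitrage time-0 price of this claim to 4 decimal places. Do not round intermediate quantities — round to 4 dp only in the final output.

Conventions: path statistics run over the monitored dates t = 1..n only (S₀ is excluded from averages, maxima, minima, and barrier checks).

Risk-neutral up-probability p* = (R−d)/(u−d) = (1.21−0.69)/(1.41−0.69) = 0.7222; the claim prices as the p*-weighted sum of path payoffs discounted by R^6.
Enumerate all 2^6 = 64 price paths (U = up ×1.41, D = down ×0.69); each path with k up-moves has probability p*^k·(1−p*)^(6−k).
DDDDDD: Ā=36.4027, payoff=0.0000, prob=0.000459
UDDDDD: Ā=74.3881, payoff=0.0000, prob=0.001194
DUDDDD: Ā=61.1881, payoff=0.0000, prob=0.001194
UUDDDD: Ā=125.0366, payoff=0.0000, prob=0.003106
DDUDDD: Ā=52.0801, payoff=0.0000, prob=0.001194
UDUDDD: Ā=106.4246, payoff=0.0000, prob=0.003106
DUUDDD: Ā=93.2246, payoff=0.0000, prob=0.003106
UUUDDD: Ā=190.5024, payoff=0.0000, prob=0.008074
DDDUDD: Ā=45.7956, payoff=0.0000, prob=0.001194
UDDUDD: Ā=93.5823, payoff=0.0000, prob=0.003106
DUDUDD: Ā=80.3823, payoff=0.0000, prob=0.003106
UUDUDD: Ā=164.2595, payoff=0.0000, prob=0.008074
DDUUDD: Ā=71.2743, payoff=0.0000, prob=0.003106
UDUUDD: Ā=145.6475, payoff=0.0000, prob=0.008074
DUUUDD: Ā=132.4475, payoff=0.0000, prob=0.008074
UUUUDD: Ā=270.6536, payoff=0.0000, prob=0.020993
DDDDUD: Ā=41.4593, payoff=0.0000, prob=0.001194
UDDDUD: Ā=84.7211, payoff=0.0000, prob=0.003106
DUDDUD: Ā=71.5211, payoff=0.0000, prob=0.003106
UUDDUD: Ā=146.1519, payoff=0.0000, prob=0.008074
DDUDUD: Ā=62.4131, payoff=0.0000, prob=0.003106
UDUDUD: Ā=127.5399, payoff=0.0000, prob=0.008074
DUUDUD: Ā=114.3399, payoff=0.0000, prob=0.008074
UUUDUD: Ā=233.6510, payoff=0.0000, prob=0.020993
DDDUUD: Ā=56.1286, payoff=0.0000, prob=0.003106
UDDUUD: Ā=114.6976, payoff=0.0000, prob=0.008074
DUDUUD: Ā=101.4976, payoff=0.0000, prob=0.008074
UUDUUD: Ā=207.4081, payoff=0.0000, prob=0.020993
DDUUUD: Ā=92.3896, payoff=8.9076, prob=0.008074
UDUUUD: Ā=188.7961, payoff=18.2024, prob=0.020993
DUUUUD: Ā=175.5961, payoff=31.4024, prob=0.020993
UUUUUD: Ā=358.8269, payoff=64.1702, prob=0.054582
DDDDDU: Ā=38.4672, payoff=0.0000, prob=0.001194
UDDDDU: Ā=78.6069, payoff=0.0000, prob=0.003106
DUDDDU: Ā=65.4069, payoff=0.0000, prob=0.003106
UUDDDU: Ā=133.6576, payoff=0.0000, prob=0.008074
DDUDDU: Ā=56.2989, payoff=0.0000, prob=0.003106
UDUDDU: Ā=115.0456, payoff=0.0000, prob=0.008074
DUUDDU: Ā=101.8456, payoff=0.0000, prob=0.008074
UUUDDU: Ā=208.1193, payoff=0.0000, prob=0.020993
DDDUDU: Ā=50.0144, payoff=0.0000, prob=0.003106
UDDUDU: Ā=102.2033, payoff=0.0000, prob=0.008074
DUDUDU: Ā=89.0033, payoff=12.2938, prob=0.008074
UUDUDU: Ā=181.8764, payoff=25.1222, prob=0.020993
DDUUDU: Ā=79.8953, payoff=21.4018, prob=0.008074
UDUUDU: Ā=163.2644, payoff=43.7342, prob=0.020993
DUUUDU: Ā=150.0644, payoff=56.9342, prob=0.020993
UUUUDU: Ā=306.6533, payoff=116.3437, prob=0.054582
DDDDUU: Ā=45.6781, payoff=3.8929, prob=0.003106
UDDDUU: Ā=93.3422, payoff=7.9550, prob=0.008074
DUDDUU: Ā=80.1422, payoff=21.1550, prob=0.008074
UUDDUU: Ā=163.7688, payoff=43.2298, prob=0.020993
DDUDUU: Ā=71.0342, payoff=30.2630, prob=0.008074
UDUDUU: Ā=145.1568, payoff=61.8418, prob=0.020993
DUUDUU: Ā=131.9568, payoff=75.0418, prob=0.020993
UUUDUU: Ā=269.6508, payoff=153.3463, prob=0.054582
DDDUUU: Ā=64.7496, payoff=36.5475, prob=0.008074
UDDUUU: Ā=132.3145, payoff=74.6841, prob=0.020993
DUDUUU: Ā=119.1145, payoff=87.8841, prob=0.020993
UUDUUU: Ā=243.4079, payoff=179.5892, prob=0.054582
DDUUUU: Ā=110.0065, payoff=96.9921, prob=0.020993
UDUUUU: Ā=224.7959, payoff=198.2012, prob=0.054582
DUUUUU: Ā=211.5959, payoff=211.4012, prob=0.054582
UUUUUU: Ā=432.3916, payoff=431.9937, prob=0.141914
Price = Σ prob·payoff / R^6 = 125.731039 / 3.138428 = 40.0618

price = 40.0618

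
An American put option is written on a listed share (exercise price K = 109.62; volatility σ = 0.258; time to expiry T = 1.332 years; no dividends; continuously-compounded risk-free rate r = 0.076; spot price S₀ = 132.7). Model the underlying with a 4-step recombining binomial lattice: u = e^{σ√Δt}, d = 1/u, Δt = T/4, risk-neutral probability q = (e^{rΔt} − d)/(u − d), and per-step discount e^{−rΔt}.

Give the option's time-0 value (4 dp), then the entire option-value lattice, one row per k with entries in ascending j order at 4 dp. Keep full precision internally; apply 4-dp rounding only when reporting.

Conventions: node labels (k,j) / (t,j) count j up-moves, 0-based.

Δt=0.33300  u=1.16054  d=0.86167  q=0.54861  discount=0.97501
step 4 (expiry): payoffs max(K−S,0) = 36.4662 11.0933 0.0000 0.0000 0.0000
k=3: (k=3,j=0): S=84.8976, K−S=24.7224, hold=21.9830 ⇒ V=24.7224 exercise | (k=3,j=1): S=114.3437, K−S=0.0000, hold=4.8823 ⇒ V=4.8823 continue | (k=3,j=2): S=154.0031, K−S=0.0000, hold=0.0000 ⇒ V=0.0000 continue | (k=3,j=3): S=207.4181, K−S=0.0000, hold=0.0000 ⇒ V=0.0000 continue
k=2: (k=2,j=0): S=98.5267, K−S=11.0933, hold=13.4921 ⇒ V=13.4921 continue | (k=2,j=1): S=132.7000, K−S=0.0000, hold=2.1487 ⇒ V=2.1487 continue | (k=2,j=2): S=178.7261, K−S=0.0000, hold=0.0000 ⇒ V=0.0000 continue
k=1: (k=1,j=0): S=114.3437, K−S=0.0000, hold=7.0874 ⇒ V=7.0874 continue | (k=1,j=1): S=154.0031, K−S=0.0000, hold=0.9457 ⇒ V=0.9457 continue
k=0: (k=0,j=0): S=132.7000, K−S=0.0000, hold=3.6251 ⇒ V=3.6251 continue

price = 3.6251
tree:
3.6251
7.0874 0.9457
13.4921 2.1487 0.0000
24.7224 4.8823 0.0000 0.0000
36.4662 11.0933 0.0000 0.0000 0.0000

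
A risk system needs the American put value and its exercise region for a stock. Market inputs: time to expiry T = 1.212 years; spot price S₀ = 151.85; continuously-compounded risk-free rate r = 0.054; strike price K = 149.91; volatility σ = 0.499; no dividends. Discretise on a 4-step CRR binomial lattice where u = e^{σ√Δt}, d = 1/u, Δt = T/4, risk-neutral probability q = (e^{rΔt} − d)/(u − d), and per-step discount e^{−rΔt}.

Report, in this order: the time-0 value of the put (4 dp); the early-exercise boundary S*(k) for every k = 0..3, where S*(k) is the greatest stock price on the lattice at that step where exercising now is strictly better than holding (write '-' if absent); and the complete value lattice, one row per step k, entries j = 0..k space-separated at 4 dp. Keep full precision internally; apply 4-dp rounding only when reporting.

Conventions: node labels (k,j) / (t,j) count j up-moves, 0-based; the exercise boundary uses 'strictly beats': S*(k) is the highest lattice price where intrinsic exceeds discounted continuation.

Δt=0.30300, u=1.31611, d=0.75982, q=0.46141, disc=e^(-rΔt)=0.98377
k=4 terminal: V=max(K-S,0) → 99.2981 62.2435 0.0000 0.0000 0.0000
k=3: j=0 S=66.6106 intr=83.2994 cont=80.8666 V=83.2994[EX]; j=1 S=115.3783 intr=34.5317 cont=32.9794 V=34.5317[EX]; j=2 S=199.8506 intr=0.0000 cont=0.0000 V=0.0000[hold]; j=3 S=346.1677 intr=0.0000 cont=0.0000 V=0.0000[hold]  S*(3)=115.3783
k=2: j=0 S=87.6665 intr=62.2435 cont=59.8106 V=62.2435[EX]; j=1 S=151.8500 intr=0.0000 cont=18.2964 V=18.2964[hold]; j=2 S=263.0244 intr=0.0000 cont=0.0000 V=0.0000[hold]  S*(2)=87.6665
k=1: j=0 S=115.3783 intr=34.5317 cont=41.2847 V=41.2847[hold]; j=1 S=199.8506 intr=0.0000 cont=9.6943 V=9.6943[hold]  S*(1)=-
k=0: j=0 S=151.8500 intr=0.0000 cont=26.2750 V=26.2750[hold]  S*(0)=-

price = 26.2750
boundary = - - 87.6665 115.3783
tree:
26.2750
41.2847 9.6943
62.2435 18.2964 0.0000
83.2994 34.5317 0.0000 0.0000
99.2981 62.2435 0.0000 0.0000 0.0000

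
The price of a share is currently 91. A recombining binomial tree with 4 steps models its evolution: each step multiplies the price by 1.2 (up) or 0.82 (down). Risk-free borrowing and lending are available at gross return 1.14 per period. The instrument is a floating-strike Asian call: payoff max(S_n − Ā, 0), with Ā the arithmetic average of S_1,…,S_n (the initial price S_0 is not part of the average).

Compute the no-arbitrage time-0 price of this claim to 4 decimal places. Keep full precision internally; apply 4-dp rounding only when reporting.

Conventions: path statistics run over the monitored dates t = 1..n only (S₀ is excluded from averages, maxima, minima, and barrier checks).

Set p* = 0.8421 (from d < R < u); the path-dependent value is the discounted p*-expectation over all price paths.
Enumerate all 2^4 = 16 price paths (U = up ×1.2, D = down ×0.82); each path with k up-moves has probability p*^k·(1−p*)^(4−k).
DDDD: Ā=56.7815, payoff=0.0000, prob=0.000622
UDDD: Ā=83.0949, payoff=0.0000, prob=0.003315
DUDD: Ā=74.4499, payoff=0.0000, prob=0.003315
UUDD: Ā=108.9510, payoff=0.0000, prob=0.017679
DDUD: Ā=67.3610, payoff=0.0000, prob=0.003315
UDUD: Ā=98.5770, payoff=0.0000, prob=0.017679
DUUD: Ā=89.9320, payoff=0.0000, prob=0.017679
UUUD: Ā=131.6078, payoff=0.0000, prob=0.094290
DDDU: Ā=61.5481, payoff=0.0000, prob=0.003315
UDDU: Ā=90.0703, payoff=0.0000, prob=0.017679
DUDU: Ā=81.4253, payoff=6.6860, prob=0.017679
UUDU: Ā=119.1590, payoff=9.7843, prob=0.094290
DDUU: Ā=74.3364, payoff=13.7749, prob=0.017679
UDUU: Ā=108.7850, payoff=20.1583, prob=0.094290
DUUU: Ā=100.1400, payoff=28.8033, prob=0.094290
UUUU: Ā=146.5464, payoff=42.1512, prob=0.502881
Price = Σ prob·payoff / R^4 = 27.097959 / 1.688960 = 16.0442

price = 16.0442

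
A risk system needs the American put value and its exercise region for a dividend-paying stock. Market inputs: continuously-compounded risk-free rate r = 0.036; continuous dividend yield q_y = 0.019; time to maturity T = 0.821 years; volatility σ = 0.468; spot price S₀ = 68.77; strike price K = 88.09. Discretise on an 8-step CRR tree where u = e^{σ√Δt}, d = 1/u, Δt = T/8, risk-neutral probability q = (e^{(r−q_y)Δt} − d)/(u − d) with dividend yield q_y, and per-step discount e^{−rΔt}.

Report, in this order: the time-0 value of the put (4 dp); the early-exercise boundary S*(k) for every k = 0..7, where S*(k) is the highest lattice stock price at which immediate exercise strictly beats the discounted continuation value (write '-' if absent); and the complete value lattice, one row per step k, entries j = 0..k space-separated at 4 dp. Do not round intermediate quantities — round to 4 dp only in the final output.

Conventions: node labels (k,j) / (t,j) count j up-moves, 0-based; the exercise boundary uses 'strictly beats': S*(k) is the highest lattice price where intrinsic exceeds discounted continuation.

price = 24.0480
boundary = - - - 43.8596 50.9538 43.8596 50.9538 59.1954
tree:
24.0480
30.4237 17.0017
37.2928 22.8680 10.4781
44.2304 29.7136 15.2791 5.1120
50.3368 37.1362 21.5240 8.3120 1.5204
55.5931 44.2304 29.0394 13.1642 2.8706 0.0000
60.1175 50.3368 37.1362 20.0793 5.4198 0.0000 0.0000
64.0120 55.5931 44.2304 28.8946 10.2328 0.0000 0.0000 0.0000
67.3643 60.1175 50.3368 37.1362 19.3200 0.0000 0.0000 0.0000 0.0000

Δt=0.10262  u=1.16175  d=0.86077  q=0.46839  discount=0.99631
step 8 (expiry): payoffs max(K−S,0) = 67.3643 60.1175 50.3368 37.1362 19.3200 0.0000 0.0000 0.0000 0.0000
step 7: (k=7,j=0): S=24.0780, K−S=64.0120, hold=63.7341 ⇒ V=64.0120 exercise | (k=7,j=1): S=32.4969, K−S=55.5931, hold=55.3315 ⇒ V=55.5931 exercise | (k=7,j=2): S=43.8596, K−S=44.2304, hold=43.9910 ⇒ V=44.2304 exercise | (k=7,j=3): S=59.1954, K−S=28.8946, hold=28.6851 ⇒ V=28.8946 exercise | (k=7,j=4): S=79.8933, K−S=8.1967, hold=10.2328 ⇒ V=10.2328 continue | (k=7,j=5): S=107.8284, K−S=0.0000, hold=0.0000 ⇒ V=0.0000 continue | (k=7,j=6): S=145.5311, K−S=0.0000, hold=0.0000 ⇒ V=0.0000 continue | (k=7,j=7): S=196.4168, K−S=0.0000, hold=0.0000 ⇒ V=0.0000 continue  boundary S*=59.1954
step 6: (k=6,j=0): S=27.9725, K−S=60.1175, hold=59.8472 ⇒ V=60.1175 exercise | (k=6,j=1): S=37.7532, K−S=50.3368, hold=50.0855 ⇒ V=50.3368 exercise | (k=6,j=2): S=50.9538, K−S=37.1362, hold=36.9106 ⇒ V=37.1362 exercise | (k=6,j=3): S=68.7700, K−S=19.3200, hold=20.0793 ⇒ V=20.0793 continue | (k=6,j=4): S=92.8158, K−S=0.0000, hold=5.4198 ⇒ V=5.4198 continue | (k=6,j=5): S=125.2692, K−S=0.0000, hold=0.0000 ⇒ V=0.0000 continue | (k=6,j=6): S=169.0702, K−S=0.0000, hold=0.0000 ⇒ V=0.0000 continue  boundary S*=50.9538
step 5: (k=5,j=0): S=32.4969, K−S=55.5931, hold=55.3315 ⇒ V=55.5931 exercise | (k=5,j=1): S=43.8596, K−S=44.2304, hold=43.9910 ⇒ V=44.2304 exercise | (k=5,j=2): S=59.1954, K−S=28.8946, hold=29.0394 ⇒ V=29.0394 continue | (k=5,j=3): S=79.8933, K−S=8.1967, hold=13.1642 ⇒ V=13.1642 continue | (k=5,j=4): S=107.8284, K−S=0.0000, hold=2.8706 ⇒ V=2.8706 continue | (k=5,j=5): S=145.5311, K−S=0.0000, hold=0.0000 ⇒ V=0.0000 continue  boundary S*=43.8596
step 4: (k=4,j=0): S=37.7532, K−S=50.3368, hold=50.0855 ⇒ V=50.3368 exercise | (k=4,j=1): S=50.9538, K−S=37.1362, hold=36.9782 ⇒ V=37.1362 exercise | (k=4,j=2): S=68.7700, K−S=19.3200, hold=21.5240 ⇒ V=21.5240 continue | (k=4,j=3): S=92.8158, K−S=0.0000, hold=8.3120 ⇒ V=8.3120 continue | (k=4,j=4): S=125.2692, K−S=0.0000, hold=1.5204 ⇒ V=1.5204 continue  boundary S*=50.9538
step 3: (k=3,j=0): S=43.8596, K−S=44.2304, hold=43.9910 ⇒ V=44.2304 exercise | (k=3,j=1): S=59.1954, K−S=28.8946, hold=29.7136 ⇒ V=29.7136 continue | (k=3,j=2): S=79.8933, K−S=8.1967, hold=15.2791 ⇒ V=15.2791 continue | (k=3,j=3): S=107.8284, K−S=0.0000, hold=5.1120 ⇒ V=5.1120 continue  boundary S*=43.8596
step 2: (k=2,j=0): S=50.9538, K−S=37.1362, hold=37.2928 ⇒ V=37.2928 continue | (k=2,j=1): S=68.7700, K−S=19.3200, hold=22.8680 ⇒ V=22.8680 continue | (k=2,j=2): S=92.8158, K−S=0.0000, hold=10.4781 ⇒ V=10.4781 continue  boundary S*=-
step 1: (k=1,j=0): S=59.1954, K−S=28.8946, hold=30.4237 ⇒ V=30.4237 continue | (k=1,j=1): S=79.8933, K−S=8.1967, hold=17.0017 ⇒ V=17.0017 continue  boundary S*=-
step 0: (k=0,j=0): S=68.7700, K−S=19.3200, hold=24.0480 ⇒ V=24.0480 continue  boundary S*=-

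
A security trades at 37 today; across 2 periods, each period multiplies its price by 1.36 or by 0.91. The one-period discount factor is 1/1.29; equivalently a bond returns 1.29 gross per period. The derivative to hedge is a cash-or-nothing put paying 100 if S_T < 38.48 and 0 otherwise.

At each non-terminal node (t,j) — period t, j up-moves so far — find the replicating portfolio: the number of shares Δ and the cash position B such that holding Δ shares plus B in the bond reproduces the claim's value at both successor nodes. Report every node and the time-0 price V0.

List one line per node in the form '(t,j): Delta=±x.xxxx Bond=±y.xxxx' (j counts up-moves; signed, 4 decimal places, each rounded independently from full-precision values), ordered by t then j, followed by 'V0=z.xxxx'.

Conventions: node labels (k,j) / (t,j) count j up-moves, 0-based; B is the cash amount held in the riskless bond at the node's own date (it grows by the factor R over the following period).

(0,0): Delta=-0.7242 Bond=28.2509
(1,0): Delta=-6.6000 Bond=234.2808
(1,1): Delta=0.0000 Bond=0.0000
V0=1.4541

Under the risk-neutral measure, an up-move has probability p* = (R−d)/(u−d) = 0.8444 and values discount at R = 1.29.
Payoffs at expiry: V(2,0)=100.0000, V(2,1)=0.0000, V(2,2)=0.0000
  t=1,j=0: stock 33.6700 → up 45.7912 (V=0.0000), down 30.6397 (V=100.0000). Price 12.0586; hedge Δ=-6.6000, bond B=234.2808.
  t=1,j=1: stock 50.3200 → up 68.4352 (V=0.0000), down 45.7912 (V=0.0000). Price 0.0000; hedge Δ=0.0000, bond B=0.0000.
  t=0,j=0: stock 37.0000 → up 50.3200 (V=0.0000), down 33.6700 (V=12.0586). Price 1.4541; hedge Δ=-0.7242, bond B=28.2509.
Verification: the root portfolio costs Δ(0,0)·S0 + B(0,0) = 1.4541, matching V0.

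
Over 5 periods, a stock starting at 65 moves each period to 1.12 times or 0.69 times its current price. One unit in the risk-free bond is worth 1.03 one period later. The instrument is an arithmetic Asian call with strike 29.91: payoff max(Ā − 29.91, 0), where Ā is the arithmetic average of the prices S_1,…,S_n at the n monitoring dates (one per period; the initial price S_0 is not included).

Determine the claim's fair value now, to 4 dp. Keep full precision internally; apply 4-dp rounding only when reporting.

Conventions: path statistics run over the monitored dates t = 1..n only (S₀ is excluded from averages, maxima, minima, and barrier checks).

Risk-neutral up-probability p* = (R−d)/(u−d) = (1.03−0.69)/(1.12−0.69) = 0.7907; the claim prices as the p*-weighted sum of path payoffs discounted by R^5.
Enumerate all 2^5 = 32 price paths (U = up ×1.12, D = down ×0.69); each path with k up-moves has probability p*^k·(1−p*)^(5−k).
DDDDD: Ā=24.4099, payoff=0.0000, prob=0.000402
UDDDD: Ā=39.6218, payoff=9.7118, prob=0.001517
DUDDD: Ā=34.0318, payoff=4.1218, prob=0.001517
UUDDD: Ā=55.2401, payoff=25.3301, prob=0.005732
DDUDD: Ā=30.1747, payoff=0.2647, prob=0.001517
UDUDD: Ā=48.9793, payoff=19.0693, prob=0.005732
DUUDD: Ā=43.3893, payoff=13.4793, prob=0.005732
UUUDD: Ā=70.4290, payoff=40.5190, prob=0.021656
DDDUD: Ā=27.5133, payoff=0.0000, prob=0.001517
UDDUD: Ā=44.6593, payoff=14.7493, prob=0.005732
DUDUD: Ā=39.0693, payoff=9.1593, prob=0.005732
UUDUD: Ā=63.4169, payoff=33.5069, prob=0.021656
DDUUD: Ā=35.2122, payoff=5.3022, prob=0.005732
UDUUD: Ā=57.1561, payoff=27.2461, prob=0.021656
DUUUD: Ā=51.5661, payoff=21.6561, prob=0.021656
UUUUD: Ā=83.7015, payoff=53.7915, prob=0.081812
DDDDU: Ā=25.6770, payoff=0.0000, prob=0.001517
UDDDU: Ā=41.6786, payoff=11.7686, prob=0.005732
DUDDU: Ā=36.0886, payoff=6.1786, prob=0.005732
UUDDU: Ā=58.5785, payoff=28.6685, prob=0.021656
DDUDU: Ā=32.2315, payoff=2.3215, prob=0.005732
UDUDU: Ā=52.3177, payoff=22.4077, prob=0.021656
DUUDU: Ā=46.7277, payoff=16.8177, prob=0.021656
UUUDU: Ā=75.8479, payoff=45.9379, prob=0.081812
DDDUU: Ā=29.5701, payoff=0.0000, prob=0.005732
UDDUU: Ā=47.9978, payoff=18.0878, prob=0.021656
DUDUU: Ā=42.4078, payoff=12.4978, prob=0.021656
UUDUU: Ā=68.8358, payoff=38.9258, prob=0.081812
DDUUU: Ā=38.5507, payoff=8.6407, prob=0.021656
UDUUU: Ā=62.5750, payoff=32.6650, prob=0.081812
DUUUU: Ā=56.9850, payoff=27.0750, prob=0.081812
UUUUU: Ā=92.4975, payoff=62.5875, prob=0.309067
Price = Σ prob·payoff / R^5 = 41.193546 / 1.159274 = 35.5339

price = 35.5339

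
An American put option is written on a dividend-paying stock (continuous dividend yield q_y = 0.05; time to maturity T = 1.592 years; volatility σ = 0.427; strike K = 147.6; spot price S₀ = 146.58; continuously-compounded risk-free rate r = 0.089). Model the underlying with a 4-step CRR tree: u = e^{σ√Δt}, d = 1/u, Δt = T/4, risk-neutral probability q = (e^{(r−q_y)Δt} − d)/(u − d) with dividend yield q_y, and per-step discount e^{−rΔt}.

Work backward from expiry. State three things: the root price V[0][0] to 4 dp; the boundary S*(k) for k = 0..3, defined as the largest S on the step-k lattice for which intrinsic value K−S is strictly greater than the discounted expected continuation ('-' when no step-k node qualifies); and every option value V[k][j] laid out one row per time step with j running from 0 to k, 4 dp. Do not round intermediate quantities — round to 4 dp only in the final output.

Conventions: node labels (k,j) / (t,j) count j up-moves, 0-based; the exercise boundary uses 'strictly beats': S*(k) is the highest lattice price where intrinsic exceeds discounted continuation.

Δt=0.39800  u=1.30916  d=0.76385  q=0.46175  discount=0.96520
step 4 (expiry): payoffs max(K−S,0) = 97.6990 62.0752 1.0200 0.0000 0.0000
step 3: (k=3,j=0): S=65.3282, K−S=82.2718, hold=78.4222 ⇒ V=82.2718 exercise | (k=3,j=1): S=111.9653, K−S=35.6347, hold=32.7040 ⇒ V=35.6347 exercise | (k=3,j=2): S=191.8961, K−S=0.0000, hold=0.5299 ⇒ V=0.5299 continue | (k=3,j=3): S=328.8885, K−S=0.0000, hold=0.0000 ⇒ V=0.0000 continue  boundary S*=111.9653
step 2: (k=2,j=0): S=85.5248, K−S=62.0752, hold=58.6236 ⇒ V=62.0752 exercise | (k=2,j=1): S=146.5800, K−S=1.0200, hold=18.7492 ⇒ V=18.7492 continue | (k=2,j=2): S=251.2218, K−S=0.0000, hold=0.2753 ⇒ V=0.2753 continue  boundary S*=85.5248
step 1: (k=1,j=0): S=111.9653, K−S=35.6347, hold=40.6055 ⇒ V=40.6055 continue | (k=1,j=1): S=191.8961, K−S=0.0000, hold=9.8633 ⇒ V=9.8633 continue  boundary S*=-
step 0: (k=0,j=0): S=146.5800, K−S=1.0200, hold=25.4913 ⇒ V=25.4913 continue  boundary S*=-

price = 25.4913
boundary = - - 85.5248 111.9653
tree:
25.4913
40.6055 9.8633
62.0752 18.7492 0.2753
82.2718 35.6347 0.5299 0.0000
97.6990 62.0752 1.0200 0.0000 0.0000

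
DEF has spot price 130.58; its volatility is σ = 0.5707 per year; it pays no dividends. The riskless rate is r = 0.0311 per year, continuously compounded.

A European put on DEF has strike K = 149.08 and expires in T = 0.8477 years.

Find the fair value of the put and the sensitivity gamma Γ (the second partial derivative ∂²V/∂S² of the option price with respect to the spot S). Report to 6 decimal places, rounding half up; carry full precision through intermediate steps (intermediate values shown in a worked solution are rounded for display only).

price = 36.453522
Γ = 0.005804

σ√T = 0.5707·√0.8477 = 0.525447
d₁ = (ln(S/K) + (r+σ²/2)T) / (σ√T) = (ln(130.58/149.08) + (0.0311+0.5707²/2)·0.8477) / 0.525447 = (-0.132497 + 0.164411) / 0.525447 = 0.060736
d₂ = d₁ − σ√T = 0.060736 − 0.525447 = -0.464711
e^{−rT} = 0.973981
N(−d₁) = 0.475785,  N(−d₂) = 0.678931
Put price V = K·e^{−rT}·N(−d₂) − S·N(−d₁) = 98.581471 − 62.127949 = 36.453522
φ(d₁) = (1/√(2π))·e^{−d₁²/2} = 0.398207
Γ = φ(d₁) / (S·σ·√T) = 0.005804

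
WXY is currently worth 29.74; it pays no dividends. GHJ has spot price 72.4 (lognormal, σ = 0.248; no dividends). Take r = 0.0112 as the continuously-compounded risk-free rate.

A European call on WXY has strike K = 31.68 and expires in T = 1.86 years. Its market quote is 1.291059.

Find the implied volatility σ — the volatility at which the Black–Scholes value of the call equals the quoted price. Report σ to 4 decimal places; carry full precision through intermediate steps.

At σ = 0.1129 the Black–Scholes value reproduces the quote:
σ√T = 0.1129·√1.86 = 0.153975
d₁ = (ln(S/K) + (r+σ²/2)T) / (σ√T) = (ln(29.74/31.68) + (0.0112+0.1129²/2)·1.86) / 0.153975 = (-0.063193 + 0.032686) / 0.153975 = -0.198126
d₂ = d₁ − σ√T = -0.198126 − 0.153975 = -0.352101
e^{−rT} = 0.979383
N(d₁) = 0.421473,  N(d₂) = 0.362381
V = S·N(d₁) − K·e^{−rT}·N(d₂) = 12.534614 − 11.243555 = 1.291059 (the quoted price), and the Black–Scholes price is strictly increasing in σ, so σ is unique

sigma = 0.1129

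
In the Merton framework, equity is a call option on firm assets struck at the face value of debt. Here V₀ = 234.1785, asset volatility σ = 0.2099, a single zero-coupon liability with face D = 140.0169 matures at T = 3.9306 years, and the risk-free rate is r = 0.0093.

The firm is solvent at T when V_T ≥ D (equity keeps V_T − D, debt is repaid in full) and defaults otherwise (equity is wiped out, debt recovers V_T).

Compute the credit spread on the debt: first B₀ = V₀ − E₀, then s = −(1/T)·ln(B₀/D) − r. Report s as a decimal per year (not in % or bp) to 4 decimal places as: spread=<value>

With assets at 234.1785 and a single debt payment of 140.0169 at 3.9306 years:
d₁ = [ln(V₀/D) + (r + σ²/2)T] / (σ√T)
   = [ln(234.1785/140.0169) + (0.0093 + 0.5·0.2099²)·3.9306] / (0.2099·√3.9306)
   = [0.514321 + 0.123142] / 0.416142 = 1.531837
d₂ = d₁ − σ√T = 1.531837 − 0.416142 = 1.115695
N(d₁) = 0.937219,  N(d₂) = 0.867724,  e^(−rT) = 0.964105
E₀ = V₀·N(d₁) − D·e^(−rT)·N(d₂)
   = 234.1785·0.937219 − 140.0169·0.964105·0.867724 = 102.341537
B₀ = V₀ − E₀ = 234.1785 − 102.341537 = 131.836963
spread = −(1/T)·ln(B₀/D) − r = −(1/3.9306)·ln(131.836963/140.0169) − 0.0093 = 0.00601499

spread=0.0060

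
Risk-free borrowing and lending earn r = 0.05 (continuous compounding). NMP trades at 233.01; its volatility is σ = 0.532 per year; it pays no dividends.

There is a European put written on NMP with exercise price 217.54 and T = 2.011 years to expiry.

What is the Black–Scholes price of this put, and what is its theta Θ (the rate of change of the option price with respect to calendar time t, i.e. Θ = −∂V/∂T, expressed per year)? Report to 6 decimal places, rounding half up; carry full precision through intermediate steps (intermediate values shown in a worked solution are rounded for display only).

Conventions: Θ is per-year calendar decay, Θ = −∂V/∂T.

price = 46.533503
Θ = -9.034796

σ√T = 0.532·√2.011 = 0.754428
d₁ = (ln(S/K) + (r+σ²/2)T) / (σ√T) = (ln(233.01/217.54) + (0.05+0.532²/2)·2.011) / 0.754428 = (0.068699 + 0.385131) / 0.754428 = 0.601554
d₂ = d₁ − σ√T = 0.601554 − 0.754428 = -0.152873
e^{−rT} = 0.904340
N(−d₁) = 0.273735,  N(−d₂) = 0.560751
Put price V = K·e^{−rT}·N(−d₂) − S·N(−d₁) = 110.316596 − 63.783093 = 46.533503
φ(d₁) = (1/√(2π))·e^{−d₁²/2} = 0.332914
Θ = −S·φ(d₁)·σ/(2√T) + r·K·e^{−rT}·N(−d₂) = −14.550626 + 5.515830 = -9.034796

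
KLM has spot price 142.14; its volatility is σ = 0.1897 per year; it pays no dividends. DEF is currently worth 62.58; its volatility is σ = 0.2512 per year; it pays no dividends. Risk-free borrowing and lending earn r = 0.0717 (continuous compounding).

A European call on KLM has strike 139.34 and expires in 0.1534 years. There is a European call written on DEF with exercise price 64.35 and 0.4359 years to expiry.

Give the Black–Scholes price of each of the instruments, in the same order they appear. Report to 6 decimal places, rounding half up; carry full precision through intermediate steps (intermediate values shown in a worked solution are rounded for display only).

[KLM call K=139.34]
σ√T = 0.1897·√0.1534 = 0.074298
d₁ = (ln(S/K) + (r+σ²/2)T) / (σ√T) = (ln(142.14/139.34) + (0.0717+0.1897²/2)·0.1534) / 0.074298 = (0.019895 + 0.013759) / 0.074298 = 0.452962
d₂ = d₁ − σ√T = 0.452962 − 0.074298 = 0.378664
e^{−rT} = 0.989061
N(d₁) = 0.674712,  N(d₂) = 0.647531
price = S·N(d₁) − K·e^{−rT}·N(d₂) = 95.903568 − 89.240049 = 6.663519
[DEF call K=64.35]
σ√T = 0.2512·√0.4359 = 0.165849
d₁ = (ln(S/K) + (r+σ²/2)T) / (σ√T) = (ln(62.58/64.35) + (0.0717+0.2512²/2)·0.4359) / 0.165849 = (-0.027891 + 0.045007) / 0.165849 = 0.103201
d₂ = d₁ − σ√T = 0.103201 − 0.165849 = -0.062648
e^{−rT} = 0.969229
N(d₁) = 0.541098,  N(d₂) = 0.475023
price = S·N(d₁) − K·e^{−rT}·N(d₂) = 33.861930 − 29.627164 = 4.234767

price(KLM call K=139.34) = 6.663519
price(DEF call K=64.35) = 4.234767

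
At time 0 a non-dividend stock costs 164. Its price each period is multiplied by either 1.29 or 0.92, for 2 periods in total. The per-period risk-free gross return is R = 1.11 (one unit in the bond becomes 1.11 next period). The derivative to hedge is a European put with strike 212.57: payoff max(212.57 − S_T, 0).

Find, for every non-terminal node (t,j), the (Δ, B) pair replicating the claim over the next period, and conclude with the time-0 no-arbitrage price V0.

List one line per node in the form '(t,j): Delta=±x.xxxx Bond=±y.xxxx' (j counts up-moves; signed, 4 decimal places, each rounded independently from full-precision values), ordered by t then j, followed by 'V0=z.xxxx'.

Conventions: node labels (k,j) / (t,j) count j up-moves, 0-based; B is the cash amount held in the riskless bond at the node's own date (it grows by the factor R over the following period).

(0,0): Delta=-0.5399 Bond=109.9928
(1,0): Delta=-1.0000 Bond=191.5045
(1,1): Delta=-0.2291 Bond=56.3328
V0=21.4412

Arbitrage-free pricing uses the up-move probability p* = (R−d)/(u−d) = 0.5135, discounting each step at R = 1.11.
Expiry values: V(2,0)=73.7604, V(2,1)=17.9348, V(2,2)=0.0000
(1,0): S=150.8800. Δ = (V_up−V_dn)/(S_up−S_dn) = (17.9348−73.7604)/(194.6352−138.8096) = -1.0000. V = [p*·17.9348 + (1−p*)·73.7604]/1.11 = 40.6245. B = V − Δ·S = 191.5045.
(1,1): S=211.5600. Δ = (V_up−V_dn)/(S_up−S_dn) = (0.0000−17.9348)/(272.9124−194.6352) = -0.2291. V = [p*·0.0000 + (1−p*)·17.9348]/1.11 = 7.8604. B = V − Δ·S = 56.3328.
(0,0): S=164.0000. Δ = (V_up−V_dn)/(S_up−S_dn) = (7.8604−40.6245)/(211.5600−150.8800) = -0.5399. V = [p*·7.8604 + (1−p*)·40.6245]/1.11 = 21.4412. B = V − Δ·S = 109.9928.
As a check, the time-0 holding Δ(0,0)·S0 + B(0,0) comes to 21.4412 — exactly V0.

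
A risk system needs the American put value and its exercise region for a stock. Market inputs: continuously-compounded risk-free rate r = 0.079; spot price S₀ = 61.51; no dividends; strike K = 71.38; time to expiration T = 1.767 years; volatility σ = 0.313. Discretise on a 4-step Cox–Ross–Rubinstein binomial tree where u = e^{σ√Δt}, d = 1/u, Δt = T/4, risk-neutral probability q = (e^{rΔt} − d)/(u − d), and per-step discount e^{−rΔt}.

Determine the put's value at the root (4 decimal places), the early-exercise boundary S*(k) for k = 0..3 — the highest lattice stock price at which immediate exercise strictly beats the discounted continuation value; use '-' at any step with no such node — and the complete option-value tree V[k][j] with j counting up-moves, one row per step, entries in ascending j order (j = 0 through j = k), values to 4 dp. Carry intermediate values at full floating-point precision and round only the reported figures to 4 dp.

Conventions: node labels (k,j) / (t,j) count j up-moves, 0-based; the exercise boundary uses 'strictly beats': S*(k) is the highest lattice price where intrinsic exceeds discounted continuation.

price = 12.9697
boundary = - 49.9572 40.5742 49.9572
tree:
12.9697
21.4228 6.4254
30.8058 11.9541 2.0081
38.4264 21.4228 4.4519 0.0000
44.6158 30.8058 9.8700 0.0000 0.0000

Δt=0.44175, u=1.23125, d=0.81218, q=0.53292, disc=e^(-rΔt)=0.96570
k=4 terminal: V=max(K-S,0) → 44.6158 30.8058 9.8700 0.0000 0.0000
k=3: j=0 S=32.9536 intr=38.4264 cont=35.9783 V=38.4264[EX]; j=1 S=49.9572 intr=21.4228 cont=18.9747 V=21.4228[EX]; j=2 S=75.7344 intr=0.0000 cont=4.4519 V=4.4519[hold]; j=3 S=114.8124 intr=0.0000 cont=0.0000 V=0.0000[hold]  S*(3)=49.9572
k=2: j=0 S=40.5742 intr=30.8058 cont=28.3577 V=30.8058[EX]; j=1 S=61.5100 intr=9.8700 cont=11.9541 V=11.9541[hold]; j=2 S=93.2483 intr=0.0000 cont=2.0081 V=2.0081[hold]  S*(2)=40.5742
k=1: j=0 S=49.9572 intr=21.4228 cont=20.0473 V=21.4228[EX]; j=1 S=75.7344 intr=0.0000 cont=6.4254 V=6.4254[hold]  S*(1)=49.9572
k=0: j=0 S=61.5100 intr=9.8700 cont=12.9697 V=12.9697[hold]  S*(0)=-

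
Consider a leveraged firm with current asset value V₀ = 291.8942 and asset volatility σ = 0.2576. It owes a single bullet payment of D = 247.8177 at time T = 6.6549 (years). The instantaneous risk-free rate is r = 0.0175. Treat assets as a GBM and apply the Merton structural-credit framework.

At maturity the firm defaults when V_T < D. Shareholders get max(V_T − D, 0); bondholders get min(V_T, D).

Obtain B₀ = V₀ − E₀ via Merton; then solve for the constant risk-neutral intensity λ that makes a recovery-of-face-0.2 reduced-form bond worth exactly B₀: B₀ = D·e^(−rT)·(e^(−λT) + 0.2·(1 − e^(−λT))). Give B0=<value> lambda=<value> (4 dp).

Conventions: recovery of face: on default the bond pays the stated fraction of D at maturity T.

B0=183.9493 lambda=0.0350

With assets at 291.8942 and a single debt payment of 247.8177 at 6.6549 years:
d₁ = [ln(V₀/D) + (r + σ²/2)T] / (σ√T)
   = [ln(291.8942/247.8177) + (0.0175 + 0.5·0.2576²)·6.6549] / (0.2576·√6.6549)
   = [0.163698 + 0.337263] / 0.664533 = 0.753854
d₂ = d₁ − σ√T = 0.753854 − 0.664533 = 0.089321
N(d₁) = 0.774532,  N(d₂) = 0.535587,  e^(−rT) = 0.890065
E₀ = V₀·N(d₁) − D·e^(−rT)·N(d₂)
   = 291.8942·0.774532 − 247.8177·0.890065·0.535587 = 107.944870
B₀ = V₀ − E₀ = 291.8942 − 107.944870 = 183.949330
e^(−λT) = (B₀·e^(rT)/D − 0.2)/(1 − 0.2) = (183.9493·1.123513/247.8177 − 0.2)/0.8 = 0.79244726
λ = −ln(0.79244726)/6.6549 = 0.034956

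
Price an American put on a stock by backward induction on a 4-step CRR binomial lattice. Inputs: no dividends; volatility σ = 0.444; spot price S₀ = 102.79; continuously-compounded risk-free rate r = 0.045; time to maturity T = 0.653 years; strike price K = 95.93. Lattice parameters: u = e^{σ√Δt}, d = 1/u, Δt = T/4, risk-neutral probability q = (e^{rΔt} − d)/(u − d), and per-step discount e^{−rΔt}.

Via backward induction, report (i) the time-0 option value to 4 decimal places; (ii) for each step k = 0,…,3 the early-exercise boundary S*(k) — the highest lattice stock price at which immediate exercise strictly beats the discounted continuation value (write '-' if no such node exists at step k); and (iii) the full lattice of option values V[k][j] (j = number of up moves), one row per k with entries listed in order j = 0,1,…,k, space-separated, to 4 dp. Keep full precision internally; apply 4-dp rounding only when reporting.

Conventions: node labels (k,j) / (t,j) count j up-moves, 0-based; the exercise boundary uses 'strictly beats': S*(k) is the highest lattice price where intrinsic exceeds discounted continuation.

price = 9.8828
boundary = - - - 60.0096
tree:
9.8828
15.9025 3.4016
24.6250 6.5358 0.0000
35.9204 12.5579 0.0000 0.0000
45.7754 24.1290 0.0000 0.0000 0.0000

params: Δt=0.16325 u=1.19649 d=0.83578 q=0.47571 e^(-rΔt)=0.99268
t_4 payoffs: 45.7754 24.1290 0.0000 0.0000 0.0000
t_3: node(3,0) S=60.0096 payoff=35.9204 vs cont=35.2183 → 35.9204 [stop]  node(3,1) S=85.9094 payoff=10.0206 vs cont=12.5579 → 12.5579 [wait]  node(3,2) S=122.9875 payoff=0.0000 vs cont=0.0000 → 0.0000 [wait]  node(3,3) S=176.0683 payoff=0.0000 vs cont=0.0000 → 0.0000 [wait]  ⇒ S*(3)=60.0096
t_2: node(2,0) S=71.8010 payoff=24.1290 vs cont=24.6250 → 24.6250 [wait]  node(2,1) S=102.7900 payoff=0.0000 vs cont=6.5358 → 6.5358 [wait]  node(2,2) S=147.1537 payoff=0.0000 vs cont=0.0000 → 0.0000 [wait]  ⇒ S*(2)=-
t_1: node(1,0) S=85.9094 payoff=10.0206 vs cont=15.9025 → 15.9025 [wait]  node(1,1) S=122.9875 payoff=0.0000 vs cont=3.4016 → 3.4016 [wait]  ⇒ S*(1)=-
t_0: node(0,0) S=102.7900 payoff=0.0000 vs cont=9.8828 → 9.8828 [wait]  ⇒ S*(0)=-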